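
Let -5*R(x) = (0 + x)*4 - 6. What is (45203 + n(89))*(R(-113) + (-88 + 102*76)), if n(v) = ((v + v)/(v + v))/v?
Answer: 156006530904/445 ≈ 3.5058e+8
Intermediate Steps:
n(v) = 1/v (n(v) = ((2*v)/((2*v)))/v = ((2*v)*(1/(2*v)))/v = 1/v)
R(x) = 6/5 - 4*x/5 (R(x) = -((0 + x)*4 - 6)/5 = -(x*4 - 6)/5 = -(4*x - 6)/5 = -(-6 + 4*x)/5 = 6/5 - 4*x/5)
(45203 + n(89))*(R(-113) + (-88 + 102*76)) = (45203 + 1/89)*((6/5 - 4/5*(-113)) + (-88 + 102*76)) = (45203 + 1/89)*((6/5 + 452/5) + (-88 + 7752)) = 4023068*(458/5 + 7664)/89 = (4023068/89)*(38778/5) = 156006530904/445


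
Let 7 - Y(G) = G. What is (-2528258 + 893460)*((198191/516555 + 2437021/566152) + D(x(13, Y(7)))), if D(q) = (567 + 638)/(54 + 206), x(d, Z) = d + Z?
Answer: -2228596366807106483/146224323180 ≈ -1.5241e+7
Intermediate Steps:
Y(G) = 7 - G
x(d, Z) = Z + d
D(q) = 241/52 (D(q) = 1205/260 = 1205*(1/260) = 241/52)
(-2528258 + 893460)*((198191/516555 + 2437021/566152) + D(x(13, Y(7)))) = (-2528258 + 893460)*((198191/516555 + 2437021/566152) + 241/52) = -1634798*((198191*(1/516555) + 2437021*(1/566152)) + 241/52) = -1634798*((198191/516555 + 2437021/566152) + 241/52) = -1634798*(1371061613687/292448646360 + 241/52) = -1634798*2726448609317/292448646360 = -2228596366807106483/146224323180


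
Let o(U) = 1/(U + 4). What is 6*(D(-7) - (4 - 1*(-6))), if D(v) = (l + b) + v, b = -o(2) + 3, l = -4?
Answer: -109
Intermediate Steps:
o(U) = 1/(4 + U)
b = 17/6 (b = -1/(4 + 2) + 3 = -1/6 + 3 = 17/6 ≈ 2.8333)
D(v) = -7/6 + v (D(v) = (-4 + 17/6) + v = -7/6 + v)
6*(D(-7) - (4 - 1*(-6))) = 6*((-7/6 - 7) - (4 - 1*(-6))) = 6*(-49/6 - (4 + 6)) = 6*(-49/6 - 1*10) = 6*(-49/6 - 10) = 6*(-109/6) = -109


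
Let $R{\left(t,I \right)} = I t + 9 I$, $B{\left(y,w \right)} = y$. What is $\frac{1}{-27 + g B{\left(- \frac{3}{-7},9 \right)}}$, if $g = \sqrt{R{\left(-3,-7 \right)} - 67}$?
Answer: $- \frac{147}{4078} - \frac{7 i \sqrt{109}}{12234} \approx -0.036047 - 0.0059737 i$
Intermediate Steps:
$R{\left(t,I \right)} = 9 I + I t$
$g = i \sqrt{109}$ ($g = \sqrt{- 7 \left(9 - 3\right) - 67} = \sqrt{\left(-7\right) 6 - 67} = \sqrt{-42 - 67} = \sqrt{-109} = i \sqrt{109} \approx 10.44 i$)
$\frac{1}{-27 + g B{\left(- \frac{3}{-7},9 \right)}} = \frac{1}{-27 + i \sqrt{109} \left(- \frac{3}{-7}\right)} = \frac{1}{-27 + i \sqrt{109} \left(\left(-3\right) \left(- \frac{1}{7}\right)\right)} = \frac{1}{-27 + i \sqrt{109} \cdot \frac{3}{7}} = \frac{1}{-27 + \frac{3 i \sqrt{109}}{7}}$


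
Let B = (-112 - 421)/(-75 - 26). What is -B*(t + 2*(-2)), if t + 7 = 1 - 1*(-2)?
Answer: 4264/101 ≈ 42.218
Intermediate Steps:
t = -4 (t = -7 + (1 - 1*(-2)) = -7 + (1 + 2) = -7 + 3 = -4)
B = 533/101 (B = -533/(-101) = -533*(-1/101) = 533/101 ≈ 5.2772)
-B*(t + 2*(-2)) = -533*(-4 + 2*(-2))/101 = -533*(-4 - 4)/101 = -533*(-8)/101 = -1*(-4264/101) = 4264/101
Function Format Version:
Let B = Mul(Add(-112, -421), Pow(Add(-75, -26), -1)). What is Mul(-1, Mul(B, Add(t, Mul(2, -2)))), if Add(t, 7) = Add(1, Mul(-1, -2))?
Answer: Rational(4264, 101) ≈ 42.218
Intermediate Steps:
t = -4 (t = Add(-7, Add(1, Mul(-1, -2))) = Add(-7, Add(1, 2)) = Add(-7, 3) = -4)
B = Rational(533, 101) (B = Mul(-533, Pow(-101, -1)) = Mul(-533, Rational(-1, 101)) = Rational(533, 101) ≈ 5.2772)
Mul(-1, Mul(B, Add(t, Mul(2, -2)))) = Mul(-1, Mul(Rational(533, 101), Add(-4, Mul(2, -2)))) = Mul(-1, Mul(Rational(533, 101), Add(-4, -4))) = Mul(-1, Mul(Rational(533, 101), -8)) = Mul(-1, Rational(-4264, 101)) = Rational(4264, 101)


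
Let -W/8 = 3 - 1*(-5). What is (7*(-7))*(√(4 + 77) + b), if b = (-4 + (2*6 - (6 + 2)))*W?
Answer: -441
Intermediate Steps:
W = -64 (W = -8*(3 - 1*(-5)) = -8*(3 + 5) = -8*8 = -64)
b = 0 (b = (-4 + (2*6 - (6 + 2)))*(-64) = (-4 + (12 - 1*8))*(-64) = (-4 + (12 - 8))*(-64) = (-4 + 4)*(-64) = 0*(-64) = 0)
(7*(-7))*(√(4 + 77) + b) = (7*(-7))*(√(4 + 77) + 0) = -49*(√81 + 0) = -49*(9 + 0) = -49*9 = -441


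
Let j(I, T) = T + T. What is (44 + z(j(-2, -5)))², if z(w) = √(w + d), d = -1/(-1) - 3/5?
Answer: 9632/5 + 352*I*√15/5 ≈ 1926.4 + 272.66*I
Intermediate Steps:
d = ⅖ (d = -1*(-1) - 3*⅕ = 1 - ⅗ = ⅖ ≈ 0.40000)
j(I, T) = 2*T
z(w) = √(⅖ + w) (z(w) = √(w + ⅖) = √(⅖ + w))
(44 + z(j(-2, -5)))² = (44 + √(10 + 25*(2*(-5)))/5)² = (44 + √(10 + 25*(-10))/5)² = (44 + √(10 - 250)/5)² = (44 + √(-240)/5)² = (44 + (4*I*√15)/5)² = (44 + 4*I*√15/5)²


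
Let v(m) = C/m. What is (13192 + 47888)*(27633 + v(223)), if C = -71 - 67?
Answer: 376376242680/223 ≈ 1.6878e+9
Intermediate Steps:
C = -138
v(m) = -138/m
(13192 + 47888)*(27633 + v(223)) = (13192 + 47888)*(27633 - 138/223) = 61080*(27633 - 138*1/223) = 61080*(27633 - 138/223) = 61080*(6162021/223) = 376376242680/223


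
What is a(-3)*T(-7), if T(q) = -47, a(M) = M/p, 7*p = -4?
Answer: -987/4 ≈ -246.75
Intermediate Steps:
p = -4/7 (p = (⅐)*(-4) = -4/7 ≈ -0.57143)
a(M) = -7*M/4 (a(M) = M/(-4/7) = M*(-7/4) = -7*M/4)
a(-3)*T(-7) = -7/4*(-3)*(-47) = (21/4)*(-47) = -987/4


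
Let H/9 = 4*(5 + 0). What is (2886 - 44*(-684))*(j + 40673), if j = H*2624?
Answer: 16919535126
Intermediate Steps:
H = 180 (H = 9*(4*(5 + 0)) = 9*(4*5) = 9*20 = 180)
j = 472320 (j = 180*2624 = 472320)
(2886 - 44*(-684))*(j + 40673) = (2886 - 44*(-684))*(472320 + 40673) = (2886 + 30096)*512993 = 32982*512993 = 16919535126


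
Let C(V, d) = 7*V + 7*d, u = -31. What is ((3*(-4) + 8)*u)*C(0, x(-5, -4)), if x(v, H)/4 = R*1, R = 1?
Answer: 3472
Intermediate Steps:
x(v, H) = 4 (x(v, H) = 4*(1*1) = 4*1 = 4)
((3*(-4) + 8)*u)*C(0, x(-5, -4)) = ((3*(-4) + 8)*(-31))*(7*0 + 7*4) = ((-12 + 8)*(-31))*(0 + 28) = -4*(-31)*28 = 124*28 = 3472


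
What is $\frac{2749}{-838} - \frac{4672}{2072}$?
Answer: $- \frac{1201383}{217042} \approx -5.5353$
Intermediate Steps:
$\frac{2749}{-838} - \frac{4672}{2072} = 2749 \left(- \frac{1}{838}\right) - \frac{584}{259} = - \frac{2749}{838} - \frac{584}{259} = - \frac{1201383}{217042}$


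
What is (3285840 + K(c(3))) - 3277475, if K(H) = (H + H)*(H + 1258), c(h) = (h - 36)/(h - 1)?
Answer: -65209/2 ≈ -32605.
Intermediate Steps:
c(h) = (-36 + h)/(-1 + h)
K(H) = 2*H*(1258 + H) (K(H) = (2*H)*(1258 + H) = 2*H*(1258 + H))
(3285840 + K(c(3))) - 3277475 = (3285840 + 2*((-36 + 3)/(-1 + 3))*(1258 + (-36 + 3)/(-1 + 3))) - 3277475 = (3285840 + 2*(-33/2)*(1258 - 33/2)) - 3277475 = (3285840 + 2*(-33/2)*(2483/2)) - 3277475 = (3285840 - 81939/2) - 3277475 = 6489741/2 - 3277475 = -65209/2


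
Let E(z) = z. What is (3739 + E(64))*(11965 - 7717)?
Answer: 16155144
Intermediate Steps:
(3739 + E(64))*(11965 - 7717) = (3739 + 64)*(11965 - 7717) = 3803*4248 = 16155144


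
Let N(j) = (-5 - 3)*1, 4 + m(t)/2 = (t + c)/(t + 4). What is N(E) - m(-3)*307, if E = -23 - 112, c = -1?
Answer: 4904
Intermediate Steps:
m(t) = -8 + 2*(-1 + t)/(4 + t) (m(t) = -8 + 2*((t - 1)/(t + 4)) = -8 + 2*((-1 + t)/(4 + t)) = -8 + 2*(-1 + t)/(4 + t))
E = -135
N(j) = -8 (N(j) = -8*1 = -8)
N(E) - m(-3)*307 = -8 - 2*(-17 - 3*(-3))/(4 - 3)*307 = -8 - 2*(-17 + 9)/1*307 = -8 - 2*1*(-8)*307 = -8 - (-16)*307 = -8 - 1*(-4912) = -8 + 4912 = 4904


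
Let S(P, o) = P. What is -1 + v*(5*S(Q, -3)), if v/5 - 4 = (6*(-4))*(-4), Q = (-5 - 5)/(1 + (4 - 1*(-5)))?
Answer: -2501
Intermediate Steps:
Q = -1 (Q = -10/(1 + (4 + 5)) = -10/(1 + 9) = -10/10 = -10*⅒ = -1)
v = 500 (v = 20 + 5*((6*(-4))*(-4)) = 20 + 5*(-24*(-4)) = 20 + 5*96 = 20 + 480 = 500)
-1 + v*(5*S(Q, -3)) = -1 + 500*(5*(-1)) = -1 + 500*(-5) = -1 - 2500 = -2501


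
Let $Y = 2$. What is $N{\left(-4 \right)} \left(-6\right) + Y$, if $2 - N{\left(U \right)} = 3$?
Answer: $8$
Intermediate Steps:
$N{\left(U \right)} = -1$ ($N{\left(U \right)} = 2 - 3 = -1$)
$N{\left(-4 \right)} \left(-6\right) + Y = \left(-1\right) \left(-6\right) + 2 = 6 + 2 = 8$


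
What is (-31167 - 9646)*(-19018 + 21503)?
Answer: -101420305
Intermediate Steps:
(-31167 - 9646)*(-19018 + 21503) = -40813*2485 = -101420305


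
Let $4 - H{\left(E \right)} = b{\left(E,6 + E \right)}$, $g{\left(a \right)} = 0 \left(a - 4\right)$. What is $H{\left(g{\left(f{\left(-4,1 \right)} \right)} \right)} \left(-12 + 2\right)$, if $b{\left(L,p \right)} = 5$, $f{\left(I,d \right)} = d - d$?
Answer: $10$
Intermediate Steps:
$f{\left(I,d \right)} = 0$
$g{\left(a \right)} = 0$ ($g{\left(a \right)} = 0 \left(-4 + a\right) = 0$)
$H{\left(E \right)} = -1$ ($H{\left(E \right)} = 4 - 5 = -1$)
$H{\left(g{\left(f{\left(-4,1 \right)} \right)} \right)} \left(-12 + 2\right) = - (-12 + 2) = \left(-1\right) \left(-10\right) = 10$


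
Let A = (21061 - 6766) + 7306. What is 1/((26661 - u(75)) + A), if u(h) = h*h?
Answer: 1/42637 ≈ 2.3454e-5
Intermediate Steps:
u(h) = h²
A = 21601 (A = 14295 + 7306 = 21601)
1/((26661 - u(75)) + A) = 1/((26661 - 1*75²) + 21601) = 1/((26661 - 1*5625) + 21601) = 1/((26661 - 5625) + 21601) = 1/(21036 + 21601) = 1/42637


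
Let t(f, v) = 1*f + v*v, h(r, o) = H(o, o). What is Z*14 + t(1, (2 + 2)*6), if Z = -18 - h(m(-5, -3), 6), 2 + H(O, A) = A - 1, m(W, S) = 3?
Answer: 283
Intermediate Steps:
H(O, A) = -3 + A (H(O, A) = -2 + (A - 1) = -2 + (-1 + A) = -3 + A)
h(r, o) = -3 + o
t(f, v) = f + v²
Z = -21 (Z = -18 - (-3 + 6) = -18 - 1*3 = -18 - 3 = -21)
Z*14 + t(1, (2 + 2)*6) = -21*14 + (1 + ((2 + 2)*6)²) = -294 + (1 + (4*6)²) = -294 + (1 + 24²) = -294 + (1 + 576) = -294 + 577 = 283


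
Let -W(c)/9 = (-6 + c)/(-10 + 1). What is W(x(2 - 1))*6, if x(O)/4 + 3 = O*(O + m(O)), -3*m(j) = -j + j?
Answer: -84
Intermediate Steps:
m(j) = 0 (m(j) = -(-j + j)/3 = -⅓*0 = 0)
x(O) = -12 + 4*O² (x(O) = -12 + 4*(O*(O + 0)) = -12 + 4*(O*O) = -12 + 4*O²)
W(c) = -6 + c (W(c) = -9*(-6 + c)/(-10 + 1) = -9*(-6 + c)/(-9) = -9*(-6 + c)*(-1)/9 = -9*(⅔ - c/9) = -6 + c)
W(x(2 - 1))*6 = (-6 + (-12 + 4*(2 - 1)²))*6 = (-6 + (-12 + 4*1²))*6 = (-6 + (-12 + 4*1))*6 = (-6 + (-12 + 4))*6 = (-6 - 8)*6 = -14*6 = -84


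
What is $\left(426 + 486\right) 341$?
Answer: $310992$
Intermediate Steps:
$\left(426 + 486\right) 341 = 912 \cdot 341 = 310992$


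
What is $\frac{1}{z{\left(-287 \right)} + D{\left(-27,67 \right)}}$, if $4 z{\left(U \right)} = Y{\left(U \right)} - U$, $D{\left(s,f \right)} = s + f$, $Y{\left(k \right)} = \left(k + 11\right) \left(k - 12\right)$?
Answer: $\frac{4}{82971} \approx 4.821 \cdot 10^{-5}$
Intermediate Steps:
$Y{\left(k \right)} = \left(-12 + k\right) \left(11 + k\right)$ ($Y{\left(k \right)} = \left(11 + k\right) \left(-12 + k\right) = \left(-12 + k\right) \left(11 + k\right)$)
$D{\left(s,f \right)} = f + s$
$z{\left(U \right)} = -33 - \frac{U}{2} + \frac{U^{2}}{4}$ ($z{\left(U \right)} = \frac{\left(-132 + U^{2} - U\right) - U}{4} = \frac{-132 + U^{2} - 2 U}{4} = -33 - \frac{U}{2} + \frac{U^{2}}{4}$)
$\frac{1}{z{\left(-287 \right)} + D{\left(-27,67 \right)}} = \frac{1}{\left(-33 - - \frac{287}{2} + \frac{\left(-287\right)^{2}}{4}\right) + \left(67 - 27\right)} = \frac{1}{\left(-33 + \frac{287}{2} + \frac{1}{4} \cdot 82369\right) + 40} = \frac{1}{\left(-33 + \frac{287}{2} + \frac{82369}{4}\right) + 40} = \frac{1}{\frac{82811}{4} + 40} = \frac{1}{\frac{82971}{4}} = \frac{4}{82971}$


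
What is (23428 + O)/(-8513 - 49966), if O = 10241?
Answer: -11223/19493 ≈ -0.57574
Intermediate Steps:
(23428 + O)/(-8513 - 49966) = (23428 + 10241)/(-8513 - 49966) = 33669/(-58479) = 33669*(-1/58479) = -11223/19493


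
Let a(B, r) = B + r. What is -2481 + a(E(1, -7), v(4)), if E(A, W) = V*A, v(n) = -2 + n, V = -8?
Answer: -2487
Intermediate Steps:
E(A, W) = -8*A
-2481 + a(E(1, -7), v(4)) = -2481 + (-8*1 + (-2 + 4)) = -2481 + (-8 + 2) = -2481 - 6 = -2487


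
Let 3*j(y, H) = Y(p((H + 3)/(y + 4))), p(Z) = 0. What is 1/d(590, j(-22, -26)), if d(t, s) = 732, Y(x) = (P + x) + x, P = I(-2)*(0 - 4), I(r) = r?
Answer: 1/732 ≈ 0.0013661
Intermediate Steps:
P = 8 (P = -2*(0 - 4) = -2*(-4) = 8)
Y(x) = 8 + 2*x (Y(x) = (8 + x) + x = 8 + 2*x)
j(y, H) = 8/3 (j(y, H) = (8 + 2*0)/3 = (8 + 0)/3 = (⅓)*8 = 8/3)
1/d(590, j(-22, -26)) = 1/732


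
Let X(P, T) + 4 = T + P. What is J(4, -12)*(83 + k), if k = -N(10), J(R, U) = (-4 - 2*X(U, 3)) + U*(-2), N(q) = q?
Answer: 3358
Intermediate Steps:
X(P, T) = -4 + P + T (X(P, T) = -4 + (T + P) = -4 + (P + T) = -4 + P + T)
J(R, U) = -2 - 4*U (J(R, U) = (-4 - 2*(-4 + U + 3)) + U*(-2) = (-4 - 2*(-1 + U)) - 2*U = (-4 + (2 - 2*U)) - 2*U = (-2 - 2*U) - 2*U = -2 - 4*U)
k = -10 (k = -1*10 = -10)
J(4, -12)*(83 + k) = (-2 - 4*(-12))*(83 - 10) = (-2 + 48)*73 = 46*73 = 3358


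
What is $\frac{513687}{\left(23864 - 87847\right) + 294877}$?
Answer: $\frac{513687}{230894} \approx 2.2248$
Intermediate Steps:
$\frac{513687}{\left(23864 - 87847\right) + 294877} = \frac{513687}{-63983 + 294877} = \frac{513687}{230894}$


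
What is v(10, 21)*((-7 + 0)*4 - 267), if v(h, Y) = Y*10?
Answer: -61950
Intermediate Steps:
v(h, Y) = 10*Y
v(10, 21)*((-7 + 0)*4 - 267) = (10*21)*((-7 + 0)*4 - 267) = 210*(-7*4 - 267) = 210*(-28 - 267) = 210*(-295) = -61950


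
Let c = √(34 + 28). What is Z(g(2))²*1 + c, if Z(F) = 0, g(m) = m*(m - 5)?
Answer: √62 ≈ 7.8740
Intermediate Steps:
g(m) = m*(-5 + m)
c = √62 ≈ 7.8740
Z(g(2))²*1 + c = 0²*1 + √62 = 0*1 + √62 = 0 + √62 = √62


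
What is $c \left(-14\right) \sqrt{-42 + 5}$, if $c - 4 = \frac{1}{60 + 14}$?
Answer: $- \frac{2079 i \sqrt{37}}{37} \approx - 341.79 i$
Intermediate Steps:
$c = \frac{297}{74}$ ($c = 4 + \frac{1}{60 + 14} = 4 + \frac{1}{74} = \frac{297}{74} \approx 4.0135$)
$c \left(-14\right) \sqrt{-42 + 5} = \frac{297}{74} \left(-14\right) \sqrt{-42 + 5} = - \frac{2079 \sqrt{-37}}{37} = - \frac{2079 i \sqrt{37}}{37}$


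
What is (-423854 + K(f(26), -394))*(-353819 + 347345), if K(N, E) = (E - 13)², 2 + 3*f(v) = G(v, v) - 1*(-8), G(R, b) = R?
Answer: 1671619170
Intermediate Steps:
f(v) = 2 + v/3 (f(v) = -⅔ + (v - 1*(-8))/3 = -⅔ + (v + 8)/3 = -⅔ + (8 + v)/3 = -⅔ + (8/3 + v/3) = 2 + v/3)
K(N, E) = (-13 + E)²
(-423854 + K(f(26), -394))*(-353819 + 347345) = (-423854 + (-13 - 394)²)*(-353819 + 347345) = (-423854 + (-407)²)*(-6474) = (-423854 + 165649)*(-6474) = -258205*(-6474) = 1671619170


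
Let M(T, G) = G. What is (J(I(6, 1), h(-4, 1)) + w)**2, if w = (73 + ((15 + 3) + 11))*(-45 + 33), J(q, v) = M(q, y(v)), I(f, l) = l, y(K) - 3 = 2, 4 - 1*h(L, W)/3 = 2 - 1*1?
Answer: 1485961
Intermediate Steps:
h(L, W) = 9 (h(L, W) = 12 - 3*(2 - 1*1) = 12 - 3*(2 - 1) = 12 - 3*1 = 12 - 3 = 9)
y(K) = 5 (y(K) = 3 + 2 = 5)
J(q, v) = 5
w = -1224 (w = (73 + (18 + 11))*(-12) = (73 + 29)*(-12) = 102*(-12) = -1224)
(J(I(6, 1), h(-4, 1)) + w)**2 = (5 - 1224)**2 = (-1219)**2 = 1485961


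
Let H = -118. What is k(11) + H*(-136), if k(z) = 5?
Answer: 16053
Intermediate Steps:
k(11) + H*(-136) = 5 - 118*(-136) = 5 + 16048 = 16053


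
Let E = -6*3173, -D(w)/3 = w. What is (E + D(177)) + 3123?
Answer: -16446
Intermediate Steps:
D(w) = -3*w
E = -19038
(E + D(177)) + 3123 = (-19038 - 3*177) + 3123 = (-19038 - 531) + 3123 = -19569 + 3123 = -16446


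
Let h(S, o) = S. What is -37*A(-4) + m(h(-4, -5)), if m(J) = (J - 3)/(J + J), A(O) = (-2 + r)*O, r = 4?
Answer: 2375/8 ≈ 296.88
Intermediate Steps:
A(O) = 2*O (A(O) = (-2 + 4)*O = 2*O)
m(J) = (-3 + J)/(2*J) (m(J) = (-3 + J)/((2*J)) = (-3 + J)*(1/(2*J)) = (-3 + J)/(2*J))
-37*A(-4) + m(h(-4, -5)) = -74*(-4) + (½)*(-3 - 4)/(-4) = -37*(-8) + (½)*(-¼)*(-7) = 296 + 7/8 = 2375/8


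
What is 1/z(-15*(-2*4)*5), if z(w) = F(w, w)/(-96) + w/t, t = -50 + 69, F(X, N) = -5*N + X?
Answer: 19/1075 ≈ 0.017674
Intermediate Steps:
F(X, N) = X - 5*N
t = 19
z(w) = 43*w/456 (z(w) = (w - 5*w)/(-96) + w/19 = -4*w*(-1/96) + w*(1/19) = w/24 + w/19 = 43*w/456)
1/z(-15*(-2*4)*5) = 1/(43*(-15*(-2*4)*5)/456) = 1/(43*(-(-120)*5)/456) = 1/(43*(-15*(-40))/456) = 1/((43/456)*600) = 1/(1075/19) = 19/1075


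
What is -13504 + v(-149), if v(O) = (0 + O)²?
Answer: 8697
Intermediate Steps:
v(O) = O²
-13504 + v(-149) = -13504 + (-149)² = -13504 + 22201 = 8697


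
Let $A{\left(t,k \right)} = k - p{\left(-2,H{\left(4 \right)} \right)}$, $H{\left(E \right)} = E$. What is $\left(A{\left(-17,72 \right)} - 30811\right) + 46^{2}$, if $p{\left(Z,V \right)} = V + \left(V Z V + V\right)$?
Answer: $-28599$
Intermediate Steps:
$p{\left(Z,V \right)} = 2 V + Z V^{2}$ ($p{\left(Z,V \right)} = V + \left(Z V^{2} + V\right) = V + \left(V + Z V^{2}\right) = 2 V + Z V^{2}$)
$A{\left(t,k \right)} = 24 + k$ ($A{\left(t,k \right)} = k - 4 \left(2 + 4 \left(-2\right)\right) = k - 4 \left(2 - 8\right) = k - 4 \left(-6\right) = k - -24 = k + 24 = 24 + k$)
$\left(A{\left(-17,72 \right)} - 30811\right) + 46^{2} = \left(\left(24 + 72\right) - 30811\right) + 46^{2} = \left(96 - 30811\right) + 2116 = -30715 + 2116 = -28599$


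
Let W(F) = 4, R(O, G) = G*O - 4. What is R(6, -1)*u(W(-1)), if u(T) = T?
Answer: -40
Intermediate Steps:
R(O, G) = -4 + G*O
R(6, -1)*u(W(-1)) = (-4 - 1*6)*4 = (-4 - 6)*4 = -10*4 = -40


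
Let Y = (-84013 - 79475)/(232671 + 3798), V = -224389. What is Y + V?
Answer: -17687068643/78823 ≈ -2.2439e+5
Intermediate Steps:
Y = -54496/78823 (Y = -163488/236469 = -163488*1/236469 = -54496/78823 ≈ -0.69137)
Y + V = -54496/78823 - 224389 = -17687068643/78823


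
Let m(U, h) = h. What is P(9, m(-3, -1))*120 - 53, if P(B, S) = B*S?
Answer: -1133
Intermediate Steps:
P(9, m(-3, -1))*120 - 53 = (9*(-1))*120 - 53 = -9*120 - 53 = -1080 - 53 = -1133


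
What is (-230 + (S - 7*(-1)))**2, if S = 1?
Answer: 49284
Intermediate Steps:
(-230 + (S - 7*(-1)))**2 = (-230 + (1 - 7*(-1)))**2 = (-230 + (1 + 7))**2 = (-230 + 8)**2 = (-222)**2 = 49284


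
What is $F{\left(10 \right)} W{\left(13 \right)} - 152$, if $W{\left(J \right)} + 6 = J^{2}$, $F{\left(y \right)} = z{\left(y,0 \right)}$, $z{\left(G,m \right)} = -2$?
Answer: $-478$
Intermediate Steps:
$F{\left(y \right)} = -2$
$W{\left(J \right)} = -6 + J^{2}$
$F{\left(10 \right)} W{\left(13 \right)} - 152 = - 2 \left(-6 + 13^{2}\right) - 152 = - 2 \left(-6 + 169\right) - 152 = \left(-2\right) 163 - 152 = -326 - 152 = -478$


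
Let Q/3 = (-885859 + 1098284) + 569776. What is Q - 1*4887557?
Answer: -2540954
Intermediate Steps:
Q = 2346603 (Q = 3*((-885859 + 1098284) + 569776) = 3*(212425 + 569776) = 3*782201 = 2346603)
Q - 1*4887557 = 2346603 - 1*4887557 = 2346603 - 4887557 = -2540954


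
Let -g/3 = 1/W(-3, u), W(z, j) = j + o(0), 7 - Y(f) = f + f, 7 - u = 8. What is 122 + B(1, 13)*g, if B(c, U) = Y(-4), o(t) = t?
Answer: 167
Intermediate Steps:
u = -1 (u = 7 - 1*8 = 7 - 8 = -1)
Y(f) = 7 - 2*f (Y(f) = 7 - (f + f) = 7 - 2*f)
B(c, U) = 15 (B(c, U) = 7 - 2*(-4) = 7 + 8 = 15)
W(z, j) = j (W(z, j) = j + 0 = j)
g = 3 (g = -3/(-1) = -3*(-1) = 3)
122 + B(1, 13)*g = 122 + 15*3 = 122 + 45 = 167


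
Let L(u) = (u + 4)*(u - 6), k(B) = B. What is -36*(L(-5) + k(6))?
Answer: -612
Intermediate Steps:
L(u) = (-6 + u)*(4 + u) (L(u) = (4 + u)*(-6 + u) = (-6 + u)*(4 + u))
-36*(L(-5) + k(6)) = -36*((-24 + (-5)**2 - 2*(-5)) + 6) = -36*((-24 + 25 + 10) + 6) = -36*(11 + 6) = -36*17 = -612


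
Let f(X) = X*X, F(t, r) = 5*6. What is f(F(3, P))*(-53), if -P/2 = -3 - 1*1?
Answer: -47700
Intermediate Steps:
P = 8 (P = -2*(-3 - 1*1) = -2*(-3 - 1) = -2*(-4) = 8)
F(t, r) = 30
f(X) = X²
f(F(3, P))*(-53) = 30²*(-53) = 900*(-53) = -47700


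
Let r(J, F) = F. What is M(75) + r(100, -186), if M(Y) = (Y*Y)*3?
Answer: 16689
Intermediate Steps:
M(Y) = 3*Y**2 (M(Y) = Y**2*3 = 3*Y**2)
M(75) + r(100, -186) = 3*75**2 - 186 = 3*5625 - 186 = 16875 - 186 = 16689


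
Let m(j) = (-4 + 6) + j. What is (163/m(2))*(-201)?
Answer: -32763/4 ≈ -8190.8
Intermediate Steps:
m(j) = 2 + j
(163/m(2))*(-201) = (163/(2 + 2))*(-201) = (163/4)*(-201) = -32763/4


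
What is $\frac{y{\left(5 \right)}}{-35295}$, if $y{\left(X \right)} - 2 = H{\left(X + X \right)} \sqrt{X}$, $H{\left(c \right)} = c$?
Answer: $- \frac{2}{35295} - \frac{2 \sqrt{5}}{7059} \approx -0.0006902$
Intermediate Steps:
$y{\left(X \right)} = 2 + 2 X^{\frac{3}{2}}$ ($y{\left(X \right)} = 2 + \left(X + X\right) \sqrt{X} = 2 + 2 X \sqrt{X} = 2 + 2 X^{\frac{3}{2}}$)
$\frac{y{\left(5 \right)}}{-35295} = \frac{2 + 2 \cdot 5^{\frac{3}{2}}}{-35295} = \left(2 + 2 \cdot 5 \sqrt{5}\right) \left(- \frac{1}{35295}\right) = \left(2 + 10 \sqrt{5}\right) \left(- \frac{1}{35295}\right) = - \frac{2}{35295} - \frac{2 \sqrt{5}}{7059}$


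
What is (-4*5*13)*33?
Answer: -8580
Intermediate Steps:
(-4*5*13)*33 = -20*13*33 = -260*33 = -8580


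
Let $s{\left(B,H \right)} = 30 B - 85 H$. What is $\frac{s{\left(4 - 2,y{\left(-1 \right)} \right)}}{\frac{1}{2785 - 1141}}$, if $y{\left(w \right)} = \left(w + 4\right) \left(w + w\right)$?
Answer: $937080$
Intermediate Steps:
$y{\left(w \right)} = 2 w \left(4 + w\right)$ ($y{\left(w \right)} = \left(4 + w\right) 2 w = 2 w \left(4 + w\right)$)
$s{\left(B,H \right)} = - 85 H + 30 B$
$\frac{s{\left(4 - 2,y{\left(-1 \right)} \right)}}{\frac{1}{2785 - 1141}} = \frac{- 85 \cdot 2 \left(-1\right) \left(4 - 1\right) + 30 \left(4 - 2\right)}{\frac{1}{2785 - 1141}} = \frac{- 85 \cdot 2 \left(-1\right) 3 + 30 \left(4 - 2\right)}{\frac{1}{1644}} = \left(\left(-85\right) \left(-6\right) + 30 \cdot 2\right) \frac{1}{\frac{1}{1644}} = \left(510 + 60\right) 1644 = 570 \cdot 1644 = 937080$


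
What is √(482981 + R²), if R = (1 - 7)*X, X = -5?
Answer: √483881 ≈ 695.62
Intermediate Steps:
R = 30 (R = (1 - 7)*(-5) = -6*(-5) = 30)
√(482981 + R²) = √(482981 + 30²) = √(482981 + 900) = √483881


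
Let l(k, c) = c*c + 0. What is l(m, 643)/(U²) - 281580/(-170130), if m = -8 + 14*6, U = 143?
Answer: 2536603593/115966279 ≈ 21.874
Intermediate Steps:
m = 76 (m = -8 + 84 = 76)
l(k, c) = c² (l(k, c) = c² + 0 = c²)
l(m, 643)/(U²) - 281580/(-170130) = 643²/(143²) - 281580/(-170130) = 413449/20449 - 281580*(-1/170130) = 413449*(1/20449) + 9386/5671 = 413449/20449 + 9386/5671 = 2536603593/115966279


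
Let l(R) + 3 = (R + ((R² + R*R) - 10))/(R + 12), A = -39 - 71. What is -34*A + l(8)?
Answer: 37433/10 ≈ 3743.3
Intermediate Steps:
A = -110
l(R) = -3 + (-10 + R + 2*R²)/(12 + R) (l(R) = -3 + (R + ((R² + R*R) - 10))/(R + 12) = -3 + (R + ((R² + R²) - 10))/(12 + R) = -3 + (R + (2*R² - 10))/(12 + R) = -3 + (R + (-10 + 2*R²))/(12 + R) = -3 + (-10 + R + 2*R²)/(12 + R))
-34*A + l(8) = -34*(-110) + 2*(-23 + 8² - 1*8)/(12 + 8) = 3740 + 2*(-23 + 64 - 8)/20 = 3740 + 2*(1/20)*33 = 3740 + 33/10 = 37433/10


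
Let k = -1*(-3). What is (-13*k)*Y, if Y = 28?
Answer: -1092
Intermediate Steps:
k = 3
(-13*k)*Y = -13*3*28 = -39*28 = -1092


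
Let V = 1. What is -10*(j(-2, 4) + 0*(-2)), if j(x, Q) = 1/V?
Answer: -10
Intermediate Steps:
j(x, Q) = 1 (j(x, Q) = 1/1 = 1)
-10*(j(-2, 4) + 0*(-2)) = -10*(1 + 0*(-2)) = -10*(1 + 0) = -10*1 = -10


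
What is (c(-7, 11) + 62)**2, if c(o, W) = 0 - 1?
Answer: 3721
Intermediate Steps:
c(o, W) = -1
(c(-7, 11) + 62)**2 = (-1 + 62)**2 = 61**2 = 3721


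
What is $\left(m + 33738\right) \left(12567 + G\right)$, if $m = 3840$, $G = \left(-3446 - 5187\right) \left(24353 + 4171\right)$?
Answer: $-9253023527250$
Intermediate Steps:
$G = -246247692$ ($G = \left(-8633\right) 28524 = -246247692$)
$\left(m + 33738\right) \left(12567 + G\right) = \left(3840 + 33738\right) \left(12567 - 246247692\right) = 37578 \left(-246235125\right) = -9253023527250$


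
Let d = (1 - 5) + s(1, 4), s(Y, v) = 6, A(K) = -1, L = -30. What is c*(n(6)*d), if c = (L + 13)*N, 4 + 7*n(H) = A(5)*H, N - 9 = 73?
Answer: 27880/7 ≈ 3982.9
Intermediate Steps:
N = 82 (N = 9 + 73 = 82)
n(H) = -4/7 - H/7 (n(H) = -4/7 + (-H)/7 = -4/7 - H/7)
d = 2 (d = (1 - 5) + 6 = -4 + 6 = 2)
c = -1394 (c = (-30 + 13)*82 = -17*82 = -1394)
c*(n(6)*d) = -1394*(-4/7 - ⅐*6)*2 = -1394*(-4/7 - 6/7)*2 = -(-13940)*2/7 = -1394*(-20/7) = 27880/7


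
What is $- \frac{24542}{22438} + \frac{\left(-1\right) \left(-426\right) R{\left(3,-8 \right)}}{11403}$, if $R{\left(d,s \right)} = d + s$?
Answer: $- \frac{54607561}{42643419} \approx -1.2806$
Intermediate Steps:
$- \frac{24542}{22438} + \frac{\left(-1\right) \left(-426\right) R{\left(3,-8 \right)}}{11403} = - \frac{24542}{22438} + \frac{\left(-1\right) \left(-426\right) \left(3 - 8\right)}{11403} = \left(-24542\right) \frac{1}{22438} + 426 \left(-5\right) \frac{1}{11403} = - \frac{12271}{11219} - \frac{710}{3801} = - \frac{54607561}{42643419}$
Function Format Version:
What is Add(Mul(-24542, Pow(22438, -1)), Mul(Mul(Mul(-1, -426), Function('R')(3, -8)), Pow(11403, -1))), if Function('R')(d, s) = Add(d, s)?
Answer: Rational(-54607561, 42643419) ≈ -1.2806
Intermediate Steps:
Add(Mul(-24542, Pow(22438, -1)), Mul(Mul(Mul(-1, -426), Function('R')(3, -8)), Pow(11403, -1))) = Add(Mul(-24542, Pow(22438, -1)), Mul(Mul(Mul(-1, -426), Add(3, -8)), Pow(11403, -1))) = Add(Mul(-24542, Rational(1, 22438)), Mul(Mul(426, -5), Rational(1, 11403))) = Add(Rational(-12271, 11219), Mul(-2130, Rational(1, 11403))) = Add(Rational(-12271, 11219), Rational(-710, 3801)) = Rational(-54607561, 42643419)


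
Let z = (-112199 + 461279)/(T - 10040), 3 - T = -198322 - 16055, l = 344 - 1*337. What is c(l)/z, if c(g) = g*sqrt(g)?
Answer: 71519*sqrt(7)/17454 ≈ 10.841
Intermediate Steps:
l = 7 (l = 344 - 337 = 7)
T = 214380 (T = 3 - (-198322 - 16055) = 3 - 1*(-214377) = 3 + 214377 = 214380)
c(g) = g**(3/2)
z = 17454/10217 (z = (-112199 + 461279)/(214380 - 10040) = 349080/204340 = 349080*(1/204340) = 17454/10217 ≈ 1.7083)
c(l)/z = 7**(3/2)/(17454/10217) = (7*sqrt(7))*(10217/17454) = 71519*sqrt(7)/17454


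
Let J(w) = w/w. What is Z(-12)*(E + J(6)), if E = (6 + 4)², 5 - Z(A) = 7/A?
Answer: 6767/12 ≈ 563.92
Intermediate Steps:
Z(A) = 5 - 7/A
J(w) = 1
E = 100 (E = 10² = 100)
Z(-12)*(E + J(6)) = (5 - 7/(-12))*(100 + 1) = (5 - 7*(-1/12))*101 = (5 + 7/12)*101 = (67/12)*101 = 6767/12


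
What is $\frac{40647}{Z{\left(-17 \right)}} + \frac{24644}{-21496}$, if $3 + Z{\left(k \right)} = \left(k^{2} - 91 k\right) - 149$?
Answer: $\frac{104030927}{4524908} \approx 22.991$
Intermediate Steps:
$Z{\left(k \right)} = -152 + k^{2} - 91 k$ ($Z{\left(k \right)} = -3 - \left(149 - k^{2} + 91 k\right) = -152 + k^{2} - 91 k$)
$\frac{40647}{Z{\left(-17 \right)}} + \frac{24644}{-21496} = \frac{40647}{-152 + \left(-17\right)^{2} - -1547} + \frac{24644}{-21496} = \frac{40647}{-152 + 289 + 1547} + 24644 \left(- \frac{1}{21496}\right) = \frac{40647}{1684} - \frac{6161}{5374} = \frac{104030927}{4524908}$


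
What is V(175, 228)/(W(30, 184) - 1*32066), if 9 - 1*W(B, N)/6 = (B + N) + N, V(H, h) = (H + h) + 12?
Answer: -83/6880 ≈ -0.012064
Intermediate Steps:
V(H, h) = 12 + H + h
W(B, N) = 54 - 12*N - 6*B (W(B, N) = 54 - 6*((B + N) + N) = 54 - 6*(B + 2*N) = 54 + (-12*N - 6*B) = 54 - 12*N - 6*B)
V(175, 228)/(W(30, 184) - 1*32066) = (12 + 175 + 228)/((54 - 12*184 - 6*30) - 1*32066) = 415/((54 - 2208 - 180) - 32066) = 415/(-2334 - 32066) = 415/(-34400) = 415*(-1/34400) = -83/6880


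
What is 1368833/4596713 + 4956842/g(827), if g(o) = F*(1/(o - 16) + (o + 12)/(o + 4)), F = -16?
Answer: -7677926057275465153/25052453587040 ≈ -3.0647e+5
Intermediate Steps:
g(o) = -16/(-16 + o) - 16*(12 + o)/(4 + o) (g(o) = -16*(1/(o - 16) + (o + 12)/(o + 4)) = -16*(1/(-16 + o) + (12 + o)/(4 + o)) = -16/(-16 + o) - 16*(12 + o)/(4 + o))
1368833/4596713 + 4956842/g(827) = 1368833/4596713 + 4956842/((16*(-188 + 827² - 3*827)/(64 - 1*827² + 12*827))) = 1368833*(1/4596713) + 4956842/((16*(-188 + 683929 - 2481)/(64 - 1*683929 + 9924))) = 1368833/4596713 + 4956842/((16*681260/(64 - 683929 + 9924))) = 1368833/4596713 + 4956842/((16*681260/(-673941))) = 1368833/4596713 + 4956842/((16*(-1/673941)*681260)) = 1368833/4596713 + 4956842/(-10900160/673941) = 1368833/4596713 + 4956842*(-673941/10900160) = 1368833/4596713 - 1670309527161/5450080 = -7677926057275465153/25052453587040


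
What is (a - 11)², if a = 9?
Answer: 4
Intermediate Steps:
(a - 11)² = (9 - 11)² = (-2)² = 4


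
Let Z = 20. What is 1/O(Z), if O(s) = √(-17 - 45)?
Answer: -I*√62/62 ≈ -0.127*I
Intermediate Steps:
O(s) = I*√62 (O(s) = √(-62) = I*√62)
1/O(Z) = 1/(I*√62) = -I*√62/62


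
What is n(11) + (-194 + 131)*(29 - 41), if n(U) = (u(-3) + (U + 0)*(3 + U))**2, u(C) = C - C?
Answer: 24472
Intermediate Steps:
u(C) = 0
n(U) = U**2*(3 + U)**2 (n(U) = (0 + (U + 0)*(3 + U))**2 = (0 + U*(3 + U))**2 = (U*(3 + U))**2 = U**2*(3 + U)**2)
n(11) + (-194 + 131)*(29 - 41) = 11**2*(3 + 11)**2 + (-194 + 131)*(29 - 41) = 121*14**2 - 63*(-12) = 121*196 + 756 = 23716 + 756 = 24472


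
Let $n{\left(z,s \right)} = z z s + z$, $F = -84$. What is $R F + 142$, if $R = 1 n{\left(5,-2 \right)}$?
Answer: $3922$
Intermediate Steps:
$n{\left(z,s \right)} = z + s z^{2}$ ($n{\left(z,s \right)} = z^{2} s + z = s z^{2} + z = z + s z^{2}$)
$R = -45$ ($R = 1 \cdot 5 \left(1 - 10\right) = 1 \cdot 5 \left(-9\right) = 1 \left(-45\right) = -45$)
$R F + 142 = \left(-45\right) \left(-84\right) + 142 = 3780 + 142 = 3922$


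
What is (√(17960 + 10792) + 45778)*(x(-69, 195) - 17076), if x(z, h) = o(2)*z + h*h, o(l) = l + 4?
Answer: 940051230 + 82140*√1797 ≈ 9.4353e+8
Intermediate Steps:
o(l) = 4 + l
x(z, h) = h² + 6*z (x(z, h) = (4 + 2)*z + h*h = 6*z + h² = h² + 6*z)
(√(17960 + 10792) + 45778)*(x(-69, 195) - 17076) = (√(17960 + 10792) + 45778)*((195² + 6*(-69)) - 17076) = (√28752 + 45778)*((38025 - 414) - 17076) = (4*√1797 + 45778)*(37611 - 17076) = (45778 + 4*√1797)*20535 = 940051230 + 82140*√1797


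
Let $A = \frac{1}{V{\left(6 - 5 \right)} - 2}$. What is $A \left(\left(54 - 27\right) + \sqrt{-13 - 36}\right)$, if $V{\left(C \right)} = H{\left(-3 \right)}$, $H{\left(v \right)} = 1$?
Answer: $-27 - 7 i \approx -27.0 - 7.0 i$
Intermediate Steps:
$V{\left(C \right)} = 1$
$A = -1$ ($A = \frac{1}{1 - 2} = \frac{1}{-1} = -1$)
$A \left(\left(54 - 27\right) + \sqrt{-13 - 36}\right) = - (\left(54 - 27\right) + \sqrt{-13 - 36}) = - (27 + \sqrt{-49}) = - (27 + 7 i) = -27 - 7 i$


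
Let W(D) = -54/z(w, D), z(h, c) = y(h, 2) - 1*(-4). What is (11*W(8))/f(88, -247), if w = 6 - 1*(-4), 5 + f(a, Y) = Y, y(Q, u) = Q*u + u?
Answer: 33/364 ≈ 0.090659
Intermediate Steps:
y(Q, u) = u + Q*u
f(a, Y) = -5 + Y
w = 10 (w = 6 + 4 = 10)
z(h, c) = 6 + 2*h (z(h, c) = 2*(1 + h) - 1*(-4) = (2 + 2*h) + 4 = 6 + 2*h)
W(D) = -27/13 (W(D) = -54/(6 + 2*10) = -54/(6 + 20) = -54/26 = -54*1/26 = -27/13)
(11*W(8))/f(88, -247) = (11*(-27/13))/(-5 - 247) = -297/13/(-252) = -297/13*(-1/252) = 33/364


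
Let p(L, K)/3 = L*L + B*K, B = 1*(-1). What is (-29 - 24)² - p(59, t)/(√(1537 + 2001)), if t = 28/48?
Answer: 2809 - 41765*√3538/14152 ≈ 2633.5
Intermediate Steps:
B = -1
t = 7/12 (t = 28*(1/48) = 7/12 ≈ 0.58333)
p(L, K) = -3*K + 3*L² (p(L, K) = 3*(L*L - K) = 3*(L² - K) = -3*K + 3*L²)
(-29 - 24)² - p(59, t)/(√(1537 + 2001)) = (-29 - 24)² - (-3*7/12 + 3*59²)/(√(1537 + 2001)) = (-53)² - (-7/4 + 3*3481)/(√3538) = 2809 - (-7/4 + 10443)*√3538/3538 = 2809 - 41765*√3538/3538/4 = 2809 - 41765*√3538/14152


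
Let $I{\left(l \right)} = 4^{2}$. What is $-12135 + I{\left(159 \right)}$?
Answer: $-12119$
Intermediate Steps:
$I{\left(l \right)} = 16$
$-12135 + I{\left(159 \right)} = -12135 + 16 = -12119$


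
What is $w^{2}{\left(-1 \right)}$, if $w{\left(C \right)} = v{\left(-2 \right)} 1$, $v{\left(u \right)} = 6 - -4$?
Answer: $100$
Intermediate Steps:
$v{\left(u \right)} = 10$ ($v{\left(u \right)} = 6 + 4 = 10$)
$w{\left(C \right)} = 10$ ($w{\left(C \right)} = 10 \cdot 1 = 10$)
$w^{2}{\left(-1 \right)} = 10^{2} = 100$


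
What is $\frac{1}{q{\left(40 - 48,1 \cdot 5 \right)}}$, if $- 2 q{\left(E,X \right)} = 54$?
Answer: $- \frac{1}{27} \approx -0.037037$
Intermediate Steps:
$q{\left(E,X \right)} = -27$ ($q{\left(E,X \right)} = \left(- \frac{1}{2}\right) 54 = -27$)
$\frac{1}{q{\left(40 - 48,1 \cdot 5 \right)}} = \frac{1}{-27} = - \frac{1}{27}$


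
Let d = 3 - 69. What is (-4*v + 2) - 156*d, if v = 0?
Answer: 10298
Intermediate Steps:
d = -66
(-4*v + 2) - 156*d = (-4*0 + 2) - 156*(-66) = (0 + 2) + 10296 = 2 + 10296 = 10298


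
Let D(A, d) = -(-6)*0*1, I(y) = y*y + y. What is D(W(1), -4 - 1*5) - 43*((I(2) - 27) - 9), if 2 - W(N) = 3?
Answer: 1290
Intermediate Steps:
W(N) = -1 (W(N) = 2 - 1*3 = 2 - 3 = -1)
I(y) = y + y² (I(y) = y² + y = y + y²)
D(A, d) = 0 (D(A, d) = -2*0*1 = 0*1 = 0)
D(W(1), -4 - 1*5) - 43*((I(2) - 27) - 9) = 0 - 43*((2*(1 + 2) - 27) - 9) = 0 - 43*((2*3 - 27) - 9) = 0 - 43*((6 - 27) - 9) = 0 - 43*(-21 - 9) = 0 - 43*(-30) = 0 + 1290 = 1290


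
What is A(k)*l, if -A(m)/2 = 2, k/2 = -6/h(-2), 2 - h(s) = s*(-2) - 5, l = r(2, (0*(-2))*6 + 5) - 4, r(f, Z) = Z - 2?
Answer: 4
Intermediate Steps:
r(f, Z) = -2 + Z
l = -1 (l = (-2 + ((0*(-2))*6 + 5)) - 4 = (-2 + (0*6 + 5)) - 4 = (-2 + (0 + 5)) - 4 = (-2 + 5) - 4 = 3 - 4 = -1)
h(s) = 7 + 2*s (h(s) = 2 - (s*(-2) - 5) = 2 - (-2*s - 5) = 2 - (-5 - 2*s) = 2 + (5 + 2*s) = 7 + 2*s)
k = -4 (k = 2*(-6/(7 + 2*(-2))) = 2*(-6/(7 - 4)) = 2*(-6/3) = 2*(-6*⅓) = 2*(-2) = -4)
A(m) = -4 (A(m) = -2*2 = -4)
A(k)*l = -4*(-1) = 4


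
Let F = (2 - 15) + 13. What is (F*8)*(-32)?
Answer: 0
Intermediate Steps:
F = 0 (F = -13 + 13 = 0)
(F*8)*(-32) = (0*8)*(-32) = 0*(-32) = 0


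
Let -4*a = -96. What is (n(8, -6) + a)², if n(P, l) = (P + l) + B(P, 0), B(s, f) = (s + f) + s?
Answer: 1764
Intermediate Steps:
a = 24 (a = -¼*(-96) = 24)
B(s, f) = f + 2*s (B(s, f) = (f + s) + s = f + 2*s)
n(P, l) = l + 3*P (n(P, l) = (P + l) + (0 + 2*P) = (P + l) + 2*P = l + 3*P)
(n(8, -6) + a)² = ((-6 + 3*8) + 24)² = ((-6 + 24) + 24)² = (18 + 24)² = 42² = 1764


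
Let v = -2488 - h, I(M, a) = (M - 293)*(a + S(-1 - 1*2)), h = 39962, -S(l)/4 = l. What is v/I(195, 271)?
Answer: 75/49 ≈ 1.5306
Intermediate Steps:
S(l) = -4*l
I(M, a) = (-293 + M)*(12 + a) (I(M, a) = (M - 293)*(a - 4*(-1 - 1*2)) = (-293 + M)*(a - 4*(-1 - 2)) = (-293 + M)*(a - 4*(-3)) = (-293 + M)*(a + 12) = (-293 + M)*(12 + a))
v = -42450 (v = -2488 - 1*39962 = -2488 - 39962 = -42450)
v/I(195, 271) = -42450/(-3516 - 293*271 + 12*195 + 195*271) = -42450/(-3516 - 79403 + 2340 + 52845) = -42450/(-27734) = -42450*(-1/27734) = 75/49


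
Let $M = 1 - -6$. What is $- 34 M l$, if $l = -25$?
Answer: $5950$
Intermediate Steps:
$M = 7$ ($M = 1 + 6 = 7$)
$- 34 M l = \left(-34\right) 7 \left(-25\right) = \left(-238\right) \left(-25\right) = 5950$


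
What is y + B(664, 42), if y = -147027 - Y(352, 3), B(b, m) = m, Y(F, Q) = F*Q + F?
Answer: -148393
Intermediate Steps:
Y(F, Q) = F + F*Q
y = -148435 (y = -147027 - 352*(1 + 3) = -147027 - 352*4 = -147027 - 1*1408 = -147027 - 1408 = -148435)
y + B(664, 42) = -148435 + 42 = -148393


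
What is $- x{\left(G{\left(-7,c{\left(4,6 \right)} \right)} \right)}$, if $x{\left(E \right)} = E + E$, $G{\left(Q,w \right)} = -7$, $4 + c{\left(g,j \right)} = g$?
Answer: $14$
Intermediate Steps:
$c{\left(g,j \right)} = -4 + g$
$x{\left(E \right)} = 2 E$
$- x{\left(G{\left(-7,c{\left(4,6 \right)} \right)} \right)} = - 2 \left(-7\right) = \left(-1\right) \left(-14\right) = 14$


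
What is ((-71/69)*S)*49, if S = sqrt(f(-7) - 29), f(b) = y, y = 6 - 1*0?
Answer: -3479*I*sqrt(23)/69 ≈ -241.81*I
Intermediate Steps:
y = 6 (y = 6 + 0 = 6)
f(b) = 6
S = I*sqrt(23) (S = sqrt(6 - 29) = sqrt(-23) = I*sqrt(23) ≈ 4.7958*I)
((-71/69)*S)*49 = ((-71/69)*(I*sqrt(23)))*49 = ((-71*1/69)*(I*sqrt(23)))*49 = -71*I*sqrt(23)/69*49 = -3479*I*sqrt(23)/69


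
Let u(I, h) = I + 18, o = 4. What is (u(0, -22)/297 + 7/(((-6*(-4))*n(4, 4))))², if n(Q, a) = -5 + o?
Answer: 3721/69696 ≈ 0.053389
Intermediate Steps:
n(Q, a) = -1 (n(Q, a) = -5 + 4 = -1)
u(I, h) = 18 + I
(u(0, -22)/297 + 7/(((-6*(-4))*n(4, 4))))² = ((18 + 0)/297 + 7/((-6*(-4)*(-1))))² = (18*(1/297) + 7/((24*(-1))))² = (2/33 + 7/(-24))² = (2/33 + 7*(-1/24))² = (2/33 - 7/24)² = (-61/264)² = 3721/69696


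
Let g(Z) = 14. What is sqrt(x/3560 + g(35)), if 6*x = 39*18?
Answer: sqrt(44461730)/1780 ≈ 3.7460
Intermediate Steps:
x = 117 (x = (39*18)/6 = (1/6)*702 = 117)
sqrt(x/3560 + g(35)) = sqrt(117/3560 + 14) = sqrt(49957/3560) = sqrt(44461730)/1780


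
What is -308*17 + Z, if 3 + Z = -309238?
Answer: -314477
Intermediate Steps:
Z = -309241 (Z = -3 - 309238 = -309241)
-308*17 + Z = -308*17 - 309241 = -5236 - 309241 = -314477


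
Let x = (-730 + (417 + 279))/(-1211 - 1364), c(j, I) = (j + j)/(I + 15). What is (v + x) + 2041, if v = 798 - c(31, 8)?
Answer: 167980907/59225 ≈ 2836.3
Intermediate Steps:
c(j, I) = 2*j/(15 + I) (c(j, I) = (2*j)/(15 + I) = 2*j/(15 + I))
x = 34/2575 (x = (-730 + 696)/(-2575) = -34*(-1/2575) = 34/2575 ≈ 0.013204)
v = 18292/23 (v = 798 - 2*31/(15 + 8) = 798 - 2*31/23 = 798 - 1*62/23 = 798 - 62/23 = 18292/23 ≈ 795.30)
(v + x) + 2041 = (18292/23 + 34/2575) + 2041 = 47102682/59225 + 2041 = 167980907/59225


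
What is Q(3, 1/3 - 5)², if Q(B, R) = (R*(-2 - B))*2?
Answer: 19600/9 ≈ 2177.8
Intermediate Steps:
Q(B, R) = 2*R*(-2 - B)
Q(3, 1/3 - 5)² = (-2*(1/3 - 5)*(2 + 3))² = (-2*(⅓ - 5)*5)² = (-2*(-14/3)*5)² = (140/3)² = 19600/9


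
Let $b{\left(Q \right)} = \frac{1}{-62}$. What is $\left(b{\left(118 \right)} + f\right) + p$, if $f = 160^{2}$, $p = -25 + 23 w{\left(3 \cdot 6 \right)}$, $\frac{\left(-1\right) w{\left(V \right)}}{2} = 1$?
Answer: $\frac{1582797}{62} \approx 25529.0$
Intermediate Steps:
$w{\left(V \right)} = -2$ ($w{\left(V \right)} = \left(-2\right) 1 = -2$)
$p = -71$ ($p = -25 + 23 \left(-2\right) = -25 - 46 = -71$)
$b{\left(Q \right)} = - \frac{1}{62}$
$f = 25600$
$\left(b{\left(118 \right)} + f\right) + p = \left(- \frac{1}{62} + 25600\right) - 71 = \frac{1587199}{62} - 71 = \frac{1582797}{62}$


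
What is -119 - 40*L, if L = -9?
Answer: 241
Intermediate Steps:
-119 - 40*L = -119 - 40*(-9) = -119 + 360 = 241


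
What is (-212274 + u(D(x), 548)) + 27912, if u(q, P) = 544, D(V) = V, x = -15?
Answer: -183818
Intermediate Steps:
(-212274 + u(D(x), 548)) + 27912 = (-212274 + 544) + 27912 = -211730 + 27912 = -183818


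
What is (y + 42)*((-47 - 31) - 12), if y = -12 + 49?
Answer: -7110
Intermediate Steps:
y = 37
(y + 42)*((-47 - 31) - 12) = (37 + 42)*((-47 - 31) - 12) = 79*(-78 - 12) = 79*(-90) = -7110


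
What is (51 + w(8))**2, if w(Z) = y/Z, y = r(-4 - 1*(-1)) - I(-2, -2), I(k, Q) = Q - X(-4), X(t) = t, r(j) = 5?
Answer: 168921/64 ≈ 2639.4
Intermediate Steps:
I(k, Q) = 4 + Q (I(k, Q) = Q - 1*(-4) = Q + 4 = 4 + Q)
y = 3 (y = 5 - (4 - 2) = 5 - 1*2 = 5 - 2 = 3)
w(Z) = 3/Z
(51 + w(8))**2 = (51 + 3/8)**2 = (411/8)**2 = 168921/64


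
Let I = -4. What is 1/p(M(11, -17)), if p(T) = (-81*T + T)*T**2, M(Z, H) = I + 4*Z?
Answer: -1/5120000 ≈ -1.9531e-7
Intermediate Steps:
M(Z, H) = -4 + 4*Z
p(T) = -80*T**3 (p(T) = (-80*T)*T**2 = -80*T**3)
1/p(M(11, -17)) = 1/(-80*(-4 + 4*11)**3) = 1/(-80*(-4 + 44)**3) = 1/(-80*40**3) = 1/(-80*64000) = 1/(-5120000) = -1/5120000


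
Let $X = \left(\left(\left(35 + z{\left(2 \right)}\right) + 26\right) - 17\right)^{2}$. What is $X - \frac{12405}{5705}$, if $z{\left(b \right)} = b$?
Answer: $\frac{2411875}{1141} \approx 2113.8$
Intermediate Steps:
$X = 2116$ ($X = \left(\left(\left(35 + 2\right) + 26\right) - 17\right)^{2} = \left(\left(37 + 26\right) - 17\right)^{2} = \left(63 - 17\right)^{2} = 46^{2} = 2116$)
$X - \frac{12405}{5705} = 2116 - \frac{12405}{5705} = 2116 - 12405 \cdot \frac{1}{5705} = 2116 - \frac{2481}{1141} = \frac{2411875}{1141}$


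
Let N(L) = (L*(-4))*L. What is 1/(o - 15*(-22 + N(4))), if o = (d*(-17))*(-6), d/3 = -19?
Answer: -1/4524 ≈ -0.00022104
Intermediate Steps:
d = -57 (d = 3*(-19) = -57)
o = -5814 (o = -57*(-17)*(-6) = 969*(-6) = -5814)
N(L) = -4*L² (N(L) = (-4*L)*L = -4*L²)
1/(o - 15*(-22 + N(4))) = 1/(-5814 - 15*(-22 - 4*4²)) = 1/(-5814 - 15*(-22 - 4*16)) = 1/(-5814 - 15*(-22 - 64)) = 1/(-5814 - 15*(-86)) = 1/(-5814 + 1290) = 1/(-4524) = -1/4524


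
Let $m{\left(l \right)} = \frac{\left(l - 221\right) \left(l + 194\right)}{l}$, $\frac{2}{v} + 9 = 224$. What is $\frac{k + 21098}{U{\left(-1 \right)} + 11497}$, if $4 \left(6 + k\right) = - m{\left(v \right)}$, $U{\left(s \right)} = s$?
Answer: $\frac{126133781}{1235820} \approx 102.06$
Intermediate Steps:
$v = \frac{2}{215}$ ($v = \frac{2}{-9 + 224} = \frac{2}{215} \approx 0.0093023$)
$m{\left(l \right)} = \frac{\left(-221 + l\right) \left(194 + l\right)}{l}$
$k = \frac{247731492}{215}$ ($k = -6 + \frac{\left(-1\right) \left(-27 + \frac{2}{215} - \frac{42874}{\frac{2}{215}}\right)}{4} = -6 + \frac{\left(-1\right) \left(-27 + \frac{2}{215} - 4608955\right)}{4} = -6 + \frac{\left(-1\right) \left(- \frac{990931128}{215}\right)}{4} = -6 + \frac{1}{4} \cdot \frac{990931128}{215} = -6 + \frac{247732782}{215} = \frac{247731492}{215} \approx 1.1522 \cdot 10^{6}$)
$\frac{k + 21098}{U{\left(-1 \right)} + 11497} = \frac{\frac{247731492}{215} + 21098}{-1 + 11497} = \frac{252267562}{215 \cdot 11496} = \frac{252267562}{215} \cdot \frac{1}{11496} = \frac{126133781}{1235820}$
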